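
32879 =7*4697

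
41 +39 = 80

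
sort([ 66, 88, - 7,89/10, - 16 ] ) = [-16, - 7, 89/10, 66, 88]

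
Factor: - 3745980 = -2^2*3^3*5^1*7^1*991^1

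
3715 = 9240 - 5525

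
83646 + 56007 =139653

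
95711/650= 147 + 161/650 = 147.25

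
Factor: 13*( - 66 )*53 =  - 45474 = - 2^1*3^1*11^1*13^1*53^1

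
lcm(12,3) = 12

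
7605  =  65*117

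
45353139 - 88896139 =-43543000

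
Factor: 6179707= 6179707^1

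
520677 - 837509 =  - 316832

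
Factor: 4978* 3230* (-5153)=-82854777820 = - 2^2 * 5^1*17^1*19^2*131^1*5153^1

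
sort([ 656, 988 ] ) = [656, 988 ]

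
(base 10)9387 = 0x24AB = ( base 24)g73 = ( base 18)1AH9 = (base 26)dn1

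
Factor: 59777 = 23^2*113^1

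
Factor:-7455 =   -  3^1 * 5^1*7^1*71^1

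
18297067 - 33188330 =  - 14891263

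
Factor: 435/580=3/4 = 2^( - 2)* 3^1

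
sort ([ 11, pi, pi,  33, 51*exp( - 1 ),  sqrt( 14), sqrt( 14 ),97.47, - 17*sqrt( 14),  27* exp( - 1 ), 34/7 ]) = [ - 17 * sqrt(14 ), pi, pi,sqrt(14 ), sqrt( 14 ), 34/7, 27*exp( -1), 11, 51*exp( - 1 ), 33,97.47] 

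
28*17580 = 492240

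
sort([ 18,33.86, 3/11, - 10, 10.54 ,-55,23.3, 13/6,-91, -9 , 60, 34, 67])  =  [- 91, - 55, - 10,-9, 3/11, 13/6,10.54,  18,23.3, 33.86, 34,  60, 67]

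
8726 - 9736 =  -1010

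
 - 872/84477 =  - 1 + 83605/84477 = - 0.01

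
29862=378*79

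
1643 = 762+881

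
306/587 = 306/587 = 0.52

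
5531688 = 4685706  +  845982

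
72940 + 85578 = 158518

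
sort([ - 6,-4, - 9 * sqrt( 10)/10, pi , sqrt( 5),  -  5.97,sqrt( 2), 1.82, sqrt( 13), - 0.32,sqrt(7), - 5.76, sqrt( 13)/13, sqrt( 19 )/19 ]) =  [ - 6, - 5.97, - 5.76, - 4, - 9 * sqrt( 10 )/10, - 0.32,  sqrt(19)/19 , sqrt ( 13)/13, sqrt( 2 ) , 1.82,sqrt( 5 ), sqrt ( 7 ),pi, sqrt(13 ) ] 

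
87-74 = 13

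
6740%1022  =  608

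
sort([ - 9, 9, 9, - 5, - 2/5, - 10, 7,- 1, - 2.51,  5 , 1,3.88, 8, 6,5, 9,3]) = [ - 10, -9 ,-5, - 2.51, - 1 , - 2/5, 1,3, 3.88, 5,5 , 6, 7,8,  9,9,9] 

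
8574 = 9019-445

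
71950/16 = 35975/8= 4496.88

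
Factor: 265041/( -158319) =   -  601/359 = - 359^( - 1)*601^1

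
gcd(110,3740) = 110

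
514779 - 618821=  - 104042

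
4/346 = 2/173 = 0.01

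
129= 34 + 95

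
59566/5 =59566/5 = 11913.20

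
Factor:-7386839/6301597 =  - 388781/331663 = -331663^ ( -1 )*388781^1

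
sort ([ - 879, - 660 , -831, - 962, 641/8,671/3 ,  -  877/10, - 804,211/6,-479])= [ - 962, - 879, - 831, - 804,-660, - 479,-877/10, 211/6,641/8, 671/3]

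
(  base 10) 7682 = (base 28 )9MA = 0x1E02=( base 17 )199f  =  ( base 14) 2b2a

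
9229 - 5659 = 3570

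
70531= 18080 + 52451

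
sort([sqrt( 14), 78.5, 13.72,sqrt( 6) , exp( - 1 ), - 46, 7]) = [ - 46, exp(-1 ),sqrt(6), sqrt( 14 ), 7, 13.72,78.5 ]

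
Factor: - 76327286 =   -  2^1*7^1*547^1*9967^1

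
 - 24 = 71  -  95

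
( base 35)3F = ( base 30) 40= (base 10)120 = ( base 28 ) 48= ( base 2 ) 1111000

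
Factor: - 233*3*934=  - 652866 = - 2^1 * 3^1 *233^1*467^1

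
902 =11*82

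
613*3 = 1839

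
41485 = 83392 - 41907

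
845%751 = 94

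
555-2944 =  - 2389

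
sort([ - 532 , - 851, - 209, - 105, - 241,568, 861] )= [ - 851,-532, - 241, - 209, - 105 , 568,861 ] 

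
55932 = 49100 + 6832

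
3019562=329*9178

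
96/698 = 48/349  =  0.14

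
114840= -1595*( - 72)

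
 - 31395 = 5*( - 6279)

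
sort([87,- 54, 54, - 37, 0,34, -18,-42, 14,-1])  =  [-54, - 42, - 37, - 18, - 1,0, 14, 34, 54,87 ]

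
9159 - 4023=5136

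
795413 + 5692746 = 6488159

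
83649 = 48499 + 35150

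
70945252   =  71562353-617101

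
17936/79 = 227 + 3/79 = 227.04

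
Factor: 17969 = 7^1*17^1*151^1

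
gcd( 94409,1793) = 1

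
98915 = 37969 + 60946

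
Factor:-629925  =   - 3^1*5^2*37^1*227^1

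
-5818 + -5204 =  - 11022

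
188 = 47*4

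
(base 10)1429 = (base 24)2bd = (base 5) 21204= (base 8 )2625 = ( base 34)181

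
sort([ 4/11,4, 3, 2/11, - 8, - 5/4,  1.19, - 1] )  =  [-8, - 5/4, - 1, 2/11, 4/11,  1.19,3,4 ]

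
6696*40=267840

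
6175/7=882 + 1/7 = 882.14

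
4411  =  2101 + 2310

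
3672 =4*918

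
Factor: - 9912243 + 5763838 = - 5^1* 659^1*1259^1 = - 4148405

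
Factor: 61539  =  3^1*73^1*281^1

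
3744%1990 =1754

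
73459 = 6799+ 66660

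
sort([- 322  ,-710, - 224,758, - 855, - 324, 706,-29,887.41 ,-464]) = [ - 855,-710, - 464, - 324, - 322, - 224, - 29,706, 758,  887.41] 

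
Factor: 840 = 2^3*3^1*5^1*7^1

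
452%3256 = 452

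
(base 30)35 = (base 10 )95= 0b1011111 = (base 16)5f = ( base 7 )164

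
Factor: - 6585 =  - 3^1 * 5^1*439^1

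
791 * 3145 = 2487695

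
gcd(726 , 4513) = 1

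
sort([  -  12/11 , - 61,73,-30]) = [-61, - 30,  -  12/11,73] 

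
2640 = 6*440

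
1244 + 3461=4705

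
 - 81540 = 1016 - 82556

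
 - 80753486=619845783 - 700599269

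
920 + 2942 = 3862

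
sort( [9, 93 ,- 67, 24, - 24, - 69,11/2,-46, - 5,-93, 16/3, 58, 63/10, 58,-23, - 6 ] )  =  [-93,-69,  -  67, - 46, -24,-23, - 6,-5, 16/3, 11/2,  63/10,9,24 , 58 , 58, 93] 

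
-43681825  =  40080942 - 83762767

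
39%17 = 5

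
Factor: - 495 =-3^2*5^1*11^1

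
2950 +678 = 3628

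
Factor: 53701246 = 2^1 * 26850623^1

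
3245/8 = 405 + 5/8=405.62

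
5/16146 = 5/16146 = 0.00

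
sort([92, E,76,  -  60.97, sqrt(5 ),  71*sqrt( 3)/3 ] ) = [  -  60.97, sqrt(5 ), E,71*sqrt(3 ) /3,  76,92]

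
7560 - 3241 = 4319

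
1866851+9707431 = 11574282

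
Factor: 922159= 7^1*103^1*1279^1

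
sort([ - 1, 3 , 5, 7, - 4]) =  [ - 4,-1,  3, 5, 7] 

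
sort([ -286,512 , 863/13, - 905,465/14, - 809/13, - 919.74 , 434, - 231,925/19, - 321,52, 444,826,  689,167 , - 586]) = [ - 919.74 ,  -  905,  -  586 , - 321,-286 , - 231 ,-809/13,  465/14, 925/19, 52  ,  863/13, 167, 434, 444, 512,689 , 826 ] 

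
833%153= 68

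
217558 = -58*( - 3751)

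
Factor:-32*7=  - 2^5 * 7^1 = - 224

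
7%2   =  1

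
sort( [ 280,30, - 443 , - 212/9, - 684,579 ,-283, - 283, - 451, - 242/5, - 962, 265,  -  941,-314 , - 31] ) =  [ - 962,- 941, - 684,-451 , - 443, - 314 , - 283, - 283, - 242/5, - 31, - 212/9, 30 , 265, 280,  579 ]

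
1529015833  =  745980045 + 783035788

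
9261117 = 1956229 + 7304888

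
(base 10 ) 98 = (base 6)242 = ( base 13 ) 77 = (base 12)82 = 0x62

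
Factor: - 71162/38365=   -  2^1* 5^(-1 )*7^1*13^1*17^1*23^1*7673^( - 1)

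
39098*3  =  117294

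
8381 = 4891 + 3490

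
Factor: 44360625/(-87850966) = -2^(-1 )*3^1*5^4*7^( - 1)*59^1*103^( - 1)*401^1*60923^( - 1) 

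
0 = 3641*0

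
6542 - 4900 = 1642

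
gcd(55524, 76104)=84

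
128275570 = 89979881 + 38295689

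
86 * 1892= 162712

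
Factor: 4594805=5^1*271^1*3391^1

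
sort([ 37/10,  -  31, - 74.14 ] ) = [ - 74.14, - 31,37/10 ] 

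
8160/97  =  84 +12/97  =  84.12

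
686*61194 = 41979084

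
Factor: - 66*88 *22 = -2^5*3^1 * 11^3  =  - 127776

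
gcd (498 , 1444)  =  2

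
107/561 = 107/561 = 0.19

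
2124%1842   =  282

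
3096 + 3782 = 6878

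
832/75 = 11 + 7/75 = 11.09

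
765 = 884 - 119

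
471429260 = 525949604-54520344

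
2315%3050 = 2315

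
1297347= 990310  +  307037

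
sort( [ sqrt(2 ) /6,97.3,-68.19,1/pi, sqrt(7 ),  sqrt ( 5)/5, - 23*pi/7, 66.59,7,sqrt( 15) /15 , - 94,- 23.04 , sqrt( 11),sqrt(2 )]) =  [ - 94, - 68.19 ,-23.04, - 23*pi/7,sqrt( 2 ) /6,sqrt(15)/15,1/pi,sqrt(5 )/5,  sqrt(2 ),  sqrt(7),sqrt(11 ), 7,66.59 , 97.3 ]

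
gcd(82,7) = 1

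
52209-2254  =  49955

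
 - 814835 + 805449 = -9386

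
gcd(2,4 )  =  2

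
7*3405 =23835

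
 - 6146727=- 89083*69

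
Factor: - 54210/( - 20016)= 2^( - 3)*3^( - 1 )*5^1*13^1 = 65/24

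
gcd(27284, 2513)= 359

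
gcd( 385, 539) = 77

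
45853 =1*45853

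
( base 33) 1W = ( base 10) 65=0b1000001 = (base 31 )23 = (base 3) 2102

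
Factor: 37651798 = 2^1*18825899^1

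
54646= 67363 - 12717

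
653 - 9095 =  - 8442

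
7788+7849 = 15637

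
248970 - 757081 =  - 508111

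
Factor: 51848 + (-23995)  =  27853= 7^1 * 23^1*173^1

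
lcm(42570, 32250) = 1064250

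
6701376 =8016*836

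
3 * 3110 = 9330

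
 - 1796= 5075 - 6871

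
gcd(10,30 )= 10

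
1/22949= 1/22949 = 0.00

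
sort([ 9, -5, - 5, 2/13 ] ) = [ -5, - 5,2/13,9]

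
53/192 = 53/192  =  0.28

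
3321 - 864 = 2457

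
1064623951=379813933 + 684810018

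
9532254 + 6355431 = 15887685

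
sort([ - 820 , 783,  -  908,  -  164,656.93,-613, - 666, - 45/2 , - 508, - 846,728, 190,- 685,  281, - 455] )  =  [ - 908, - 846, - 820, - 685, - 666, - 613,  -  508,  -  455,-164, - 45/2,  190, 281, 656.93,728, 783] 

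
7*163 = 1141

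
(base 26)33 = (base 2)1010001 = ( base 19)45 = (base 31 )2j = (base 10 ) 81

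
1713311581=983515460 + 729796121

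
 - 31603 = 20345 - 51948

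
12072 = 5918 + 6154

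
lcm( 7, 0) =0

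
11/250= 11/250 = 0.04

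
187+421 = 608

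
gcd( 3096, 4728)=24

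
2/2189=2/2189 =0.00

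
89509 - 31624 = 57885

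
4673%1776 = 1121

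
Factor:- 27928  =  - 2^3*3491^1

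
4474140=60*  74569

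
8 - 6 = 2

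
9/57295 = 9/57295= 0.00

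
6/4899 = 2/1633 = 0.00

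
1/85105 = 1/85105 = 0.00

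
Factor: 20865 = 3^1*5^1*13^1*107^1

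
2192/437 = 2192/437= 5.02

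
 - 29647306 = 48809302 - 78456608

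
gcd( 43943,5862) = 1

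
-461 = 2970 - 3431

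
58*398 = 23084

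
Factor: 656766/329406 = 3^1*7^( - 1 ) * 23^( - 1 )*107^1 = 321/161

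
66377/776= 66377/776 = 85.54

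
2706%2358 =348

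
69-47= 22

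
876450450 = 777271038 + 99179412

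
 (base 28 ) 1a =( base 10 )38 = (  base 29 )19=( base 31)17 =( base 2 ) 100110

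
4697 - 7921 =  -  3224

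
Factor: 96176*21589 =2076343664  =  2^4*6011^1*21589^1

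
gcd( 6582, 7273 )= 1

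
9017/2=4508 + 1/2 = 4508.50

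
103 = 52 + 51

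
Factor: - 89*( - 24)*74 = 2^4*3^1*37^1*89^1=158064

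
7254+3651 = 10905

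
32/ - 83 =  - 32/83 = - 0.39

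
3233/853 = 3+674/853   =  3.79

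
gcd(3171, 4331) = 1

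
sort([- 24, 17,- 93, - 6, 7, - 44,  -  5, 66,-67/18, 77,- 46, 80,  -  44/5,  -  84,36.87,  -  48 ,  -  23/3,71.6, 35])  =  [ - 93,  -  84, - 48,  -  46, -44, - 24, - 44/5 ,  -  23/3,-6,- 5, - 67/18, 7,17,35, 36.87,66, 71.6, 77,80 ] 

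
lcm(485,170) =16490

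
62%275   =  62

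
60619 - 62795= - 2176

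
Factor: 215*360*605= 2^3 * 3^2*5^3*11^2*43^1 = 46827000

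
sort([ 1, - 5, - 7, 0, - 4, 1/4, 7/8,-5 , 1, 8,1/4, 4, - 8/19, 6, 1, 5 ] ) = [ - 7, - 5 , - 5 , - 4,  -  8/19, 0, 1/4, 1/4, 7/8 , 1, 1, 1, 4, 5,6, 8]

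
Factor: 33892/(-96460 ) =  - 8473/24115 = -  5^(-1)*7^( - 1)*13^ ( - 1)* 37^1*53^(  -  1)*229^1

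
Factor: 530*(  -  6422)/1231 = -3403660/1231 = - 2^2*5^1* 13^2*19^1 * 53^1*1231^(-1 ) 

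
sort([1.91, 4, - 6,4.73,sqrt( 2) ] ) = [ - 6,sqrt( 2 ), 1.91,4,  4.73]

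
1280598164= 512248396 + 768349768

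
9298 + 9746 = 19044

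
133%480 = 133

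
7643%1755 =623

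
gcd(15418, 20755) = 593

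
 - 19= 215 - 234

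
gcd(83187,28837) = 1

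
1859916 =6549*284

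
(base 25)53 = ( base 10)128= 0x80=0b10000000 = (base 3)11202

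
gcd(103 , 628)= 1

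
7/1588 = 7/1588 = 0.00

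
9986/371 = 26  +  340/371 = 26.92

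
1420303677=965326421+454977256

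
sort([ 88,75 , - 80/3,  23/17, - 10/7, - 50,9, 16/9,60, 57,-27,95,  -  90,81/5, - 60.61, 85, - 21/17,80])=[ - 90 , - 60.61, - 50, - 27, - 80/3, - 10/7 ,-21/17, 23/17,16/9,9,81/5,57,60,75,80  ,  85,88,95] 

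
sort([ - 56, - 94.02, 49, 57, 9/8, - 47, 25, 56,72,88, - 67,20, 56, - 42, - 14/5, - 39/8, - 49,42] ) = [ - 94.02,  -  67, - 56, - 49, - 47,  -  42, - 39/8, - 14/5,9/8, 20,25, 42,49, 56,56, 57,72,88] 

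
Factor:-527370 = -2^1*3^1*5^1*17579^1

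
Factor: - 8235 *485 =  - 3^3*5^2*61^1* 97^1 =- 3993975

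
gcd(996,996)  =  996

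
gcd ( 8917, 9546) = 37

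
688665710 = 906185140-217519430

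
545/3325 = 109/665 = 0.16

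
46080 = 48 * 960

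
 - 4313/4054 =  - 2  +  3795/4054 = - 1.06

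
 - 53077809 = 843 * ( - 62963 ) 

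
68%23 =22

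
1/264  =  1/264 = 0.00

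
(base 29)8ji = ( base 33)6n4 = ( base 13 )3424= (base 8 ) 16201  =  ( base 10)7297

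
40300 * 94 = 3788200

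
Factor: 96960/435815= 2^6 * 3^1*863^( - 1 ) = 192/863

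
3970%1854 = 262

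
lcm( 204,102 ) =204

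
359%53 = 41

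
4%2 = 0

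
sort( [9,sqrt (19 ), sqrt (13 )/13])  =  [ sqrt( 13 ) /13, sqrt (19),  9 ] 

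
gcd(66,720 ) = 6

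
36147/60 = 602  +  9/20  =  602.45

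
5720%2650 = 420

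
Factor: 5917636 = 2^2*1479409^1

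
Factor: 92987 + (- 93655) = -2^2 * 167^1 = -  668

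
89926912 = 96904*928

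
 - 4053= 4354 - 8407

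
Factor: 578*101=2^1*17^2*101^1=58378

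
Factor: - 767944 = -2^3*59^1*1627^1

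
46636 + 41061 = 87697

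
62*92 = 5704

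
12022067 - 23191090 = -11169023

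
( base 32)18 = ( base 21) 1j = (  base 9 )44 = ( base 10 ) 40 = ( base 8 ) 50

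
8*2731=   21848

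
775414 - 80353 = 695061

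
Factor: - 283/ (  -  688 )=2^ ( - 4)*43^( - 1 )  *283^1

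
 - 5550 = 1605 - 7155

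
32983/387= 32983/387 = 85.23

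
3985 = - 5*( - 797)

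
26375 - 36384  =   - 10009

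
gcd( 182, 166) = 2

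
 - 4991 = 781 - 5772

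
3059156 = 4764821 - 1705665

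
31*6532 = 202492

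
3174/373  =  8 + 190/373 = 8.51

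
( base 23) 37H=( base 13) A5A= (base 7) 5101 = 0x6E5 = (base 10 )1765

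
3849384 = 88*43743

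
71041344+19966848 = 91008192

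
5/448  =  5/448= 0.01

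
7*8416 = 58912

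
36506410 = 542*67355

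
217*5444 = 1181348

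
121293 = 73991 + 47302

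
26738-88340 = - 61602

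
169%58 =53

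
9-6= 3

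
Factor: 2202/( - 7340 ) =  - 2^( - 1 )*3^1*5^( - 1 ) = - 3/10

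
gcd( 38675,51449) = 1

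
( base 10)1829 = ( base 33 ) 1me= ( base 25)2n4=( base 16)725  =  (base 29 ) 252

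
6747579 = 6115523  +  632056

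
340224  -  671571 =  - 331347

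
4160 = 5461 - 1301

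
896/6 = 448/3 = 149.33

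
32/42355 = 32/42355   =  0.00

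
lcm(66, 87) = 1914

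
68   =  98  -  30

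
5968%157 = 2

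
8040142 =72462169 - 64422027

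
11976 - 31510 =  - 19534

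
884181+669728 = 1553909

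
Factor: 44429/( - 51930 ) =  - 77/90  =  - 2^( - 1)*3^ ( - 2)*5^(-1)*7^1*11^1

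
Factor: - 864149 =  - 11^1*13^1*6043^1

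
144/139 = 1+5/139 =1.04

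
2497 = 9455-6958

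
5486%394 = 364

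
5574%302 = 138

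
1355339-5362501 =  - 4007162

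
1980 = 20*99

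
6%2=0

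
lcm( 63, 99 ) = 693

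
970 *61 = 59170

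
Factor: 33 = 3^1 *11^1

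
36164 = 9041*4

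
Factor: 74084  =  2^2 * 18521^1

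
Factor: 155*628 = 2^2*5^1*31^1*157^1= 97340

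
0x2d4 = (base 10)724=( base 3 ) 222211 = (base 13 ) 439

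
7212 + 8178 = 15390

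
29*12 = 348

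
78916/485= 78916/485 = 162.71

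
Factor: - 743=-743^1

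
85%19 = 9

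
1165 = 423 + 742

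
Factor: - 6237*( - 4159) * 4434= 115016554422 = 2^1 * 3^5*7^1*11^1*739^1 * 4159^1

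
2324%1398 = 926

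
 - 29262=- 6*4877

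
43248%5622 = 3894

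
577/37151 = 577/37151 = 0.02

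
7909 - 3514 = 4395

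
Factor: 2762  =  2^1*1381^1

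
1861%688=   485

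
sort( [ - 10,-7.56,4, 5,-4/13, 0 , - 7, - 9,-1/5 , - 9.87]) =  [ - 10, - 9.87, - 9, - 7.56, - 7, - 4/13 ,-1/5, 0,4,5]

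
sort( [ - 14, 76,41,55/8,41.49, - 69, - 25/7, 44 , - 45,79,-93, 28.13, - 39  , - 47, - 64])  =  [ - 93, - 69, - 64,-47, - 45, - 39, - 14 , - 25/7, 55/8 , 28.13,41,41.49, 44, 76, 79] 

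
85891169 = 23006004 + 62885165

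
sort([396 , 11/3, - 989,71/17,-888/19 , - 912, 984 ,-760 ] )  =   [ - 989,- 912, - 760,- 888/19, 11/3, 71/17,  396, 984 ] 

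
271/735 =271/735=0.37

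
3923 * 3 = 11769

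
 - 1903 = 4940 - 6843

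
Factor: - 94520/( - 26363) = 2^3*5^1*17^1*41^( - 1) * 139^1*643^( - 1)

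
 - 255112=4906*(-52)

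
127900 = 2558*50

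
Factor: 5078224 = 2^4 * 433^1*733^1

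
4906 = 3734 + 1172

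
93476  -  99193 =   -  5717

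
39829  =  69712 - 29883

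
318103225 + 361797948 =679901173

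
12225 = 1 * 12225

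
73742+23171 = 96913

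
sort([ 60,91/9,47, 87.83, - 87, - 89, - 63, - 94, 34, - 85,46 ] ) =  [ - 94,-89,-87, - 85, - 63,91/9,34,46, 47,60, 87.83] 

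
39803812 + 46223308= 86027120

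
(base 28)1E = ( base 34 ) 18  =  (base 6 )110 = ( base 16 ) 2A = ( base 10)42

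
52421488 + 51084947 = 103506435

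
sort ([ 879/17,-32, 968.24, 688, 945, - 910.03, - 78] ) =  [ - 910.03, - 78,-32 , 879/17, 688, 945,968.24] 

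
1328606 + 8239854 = 9568460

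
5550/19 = 5550/19 = 292.11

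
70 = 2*35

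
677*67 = 45359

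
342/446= 171/223= 0.77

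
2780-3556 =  - 776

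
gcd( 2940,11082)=6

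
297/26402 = 297/26402 =0.01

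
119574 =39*3066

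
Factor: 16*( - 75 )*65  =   - 2^4*3^1*5^3*13^1 =- 78000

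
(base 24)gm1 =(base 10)9745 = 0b10011000010001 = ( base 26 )eal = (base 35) 7xf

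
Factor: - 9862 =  - 2^1*4931^1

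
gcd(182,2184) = 182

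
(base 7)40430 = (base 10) 9821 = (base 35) 80l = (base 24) H15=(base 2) 10011001011101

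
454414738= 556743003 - 102328265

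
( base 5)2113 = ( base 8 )433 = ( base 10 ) 283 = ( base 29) 9M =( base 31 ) 94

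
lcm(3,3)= 3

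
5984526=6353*942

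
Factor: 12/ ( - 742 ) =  - 6/371 =- 2^1*3^1 * 7^(-1 )*53^( - 1)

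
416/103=4 +4/103  =  4.04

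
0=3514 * 0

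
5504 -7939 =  - 2435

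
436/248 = 1 + 47/62 = 1.76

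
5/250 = 1/50 = 0.02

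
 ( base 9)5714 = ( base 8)10201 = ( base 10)4225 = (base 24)781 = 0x1081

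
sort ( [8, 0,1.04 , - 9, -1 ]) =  [ - 9, - 1, 0,  1.04,8]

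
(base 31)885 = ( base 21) I03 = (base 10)7941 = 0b1111100000101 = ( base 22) G8L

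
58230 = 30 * 1941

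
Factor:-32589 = - 3^3*17^1*71^1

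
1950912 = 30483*64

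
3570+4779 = 8349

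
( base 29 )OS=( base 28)PO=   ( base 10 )724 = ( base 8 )1324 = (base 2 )1011010100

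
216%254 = 216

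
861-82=779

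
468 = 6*78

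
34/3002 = 17/1501 = 0.01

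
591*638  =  377058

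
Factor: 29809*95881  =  2858116729 = 13^1*2293^1 * 95881^1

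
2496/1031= 2 + 434/1031= 2.42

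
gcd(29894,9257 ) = 1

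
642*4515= 2898630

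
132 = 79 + 53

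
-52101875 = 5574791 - 57676666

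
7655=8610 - 955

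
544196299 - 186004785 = 358191514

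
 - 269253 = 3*( - 89751)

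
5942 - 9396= - 3454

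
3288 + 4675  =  7963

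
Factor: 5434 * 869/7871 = 4722146/7871=   2^1*11^2*  13^1*17^( - 1 )*19^1*79^1*463^( - 1 ) 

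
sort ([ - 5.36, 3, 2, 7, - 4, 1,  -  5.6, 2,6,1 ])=[ - 5.6, - 5.36,-4, 1,1, 2,2,3, 6, 7] 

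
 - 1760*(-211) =371360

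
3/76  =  3/76=0.04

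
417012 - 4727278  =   - 4310266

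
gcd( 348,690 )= 6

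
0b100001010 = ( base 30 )8Q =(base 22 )c2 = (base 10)266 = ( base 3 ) 100212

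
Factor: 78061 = 251^1*311^1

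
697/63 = 697/63 = 11.06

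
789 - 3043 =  - 2254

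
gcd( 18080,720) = 80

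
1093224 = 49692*22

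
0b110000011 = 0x183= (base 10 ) 387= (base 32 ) C3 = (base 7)1062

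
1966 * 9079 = 17849314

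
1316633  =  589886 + 726747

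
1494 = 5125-3631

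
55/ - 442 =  - 1 + 387/442 = -0.12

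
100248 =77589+22659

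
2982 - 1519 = 1463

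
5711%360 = 311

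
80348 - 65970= 14378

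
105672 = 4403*24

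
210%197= 13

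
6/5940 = 1/990 = 0.00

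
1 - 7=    - 6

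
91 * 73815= 6717165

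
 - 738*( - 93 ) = 68634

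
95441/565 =95441/565  =  168.92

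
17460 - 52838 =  - 35378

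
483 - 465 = 18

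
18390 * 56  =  1029840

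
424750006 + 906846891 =1331596897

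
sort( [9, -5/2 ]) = [  -  5/2, 9 ] 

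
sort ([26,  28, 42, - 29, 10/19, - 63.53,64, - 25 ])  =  [  -  63.53,-29 ,  -  25, 10/19, 26, 28,42,64] 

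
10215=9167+1048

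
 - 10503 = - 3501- 7002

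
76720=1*76720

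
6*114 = 684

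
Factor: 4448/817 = 2^5*19^( - 1)*43^( - 1) * 139^1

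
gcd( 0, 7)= 7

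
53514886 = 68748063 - 15233177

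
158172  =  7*22596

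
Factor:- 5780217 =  - 3^1*1926739^1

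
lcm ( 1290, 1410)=60630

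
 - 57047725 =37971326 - 95019051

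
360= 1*360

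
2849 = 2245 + 604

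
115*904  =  103960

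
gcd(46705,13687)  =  1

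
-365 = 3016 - 3381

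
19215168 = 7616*2523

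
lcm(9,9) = 9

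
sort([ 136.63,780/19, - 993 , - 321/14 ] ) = [ - 993, - 321/14,780/19 , 136.63 ] 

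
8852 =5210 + 3642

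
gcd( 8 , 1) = 1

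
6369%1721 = 1206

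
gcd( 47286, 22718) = 74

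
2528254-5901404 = - 3373150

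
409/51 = 409/51 = 8.02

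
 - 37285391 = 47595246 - 84880637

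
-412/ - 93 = 4 + 40/93 = 4.43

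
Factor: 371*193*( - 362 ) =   -  25920286= - 2^1*7^1*53^1 *181^1*193^1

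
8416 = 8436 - 20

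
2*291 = 582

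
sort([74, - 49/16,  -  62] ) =[ - 62, - 49/16 , 74] 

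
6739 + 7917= 14656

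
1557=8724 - 7167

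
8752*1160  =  10152320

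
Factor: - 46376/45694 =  - 2^2*17^1*67^( - 1) = - 68/67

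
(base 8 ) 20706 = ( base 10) 8646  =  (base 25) dkl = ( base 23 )g7l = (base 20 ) 11c6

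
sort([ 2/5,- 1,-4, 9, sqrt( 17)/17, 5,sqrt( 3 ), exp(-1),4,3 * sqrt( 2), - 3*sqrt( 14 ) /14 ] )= [ - 4,  -  1 ,-3*sqrt(14)/14, sqrt( 17)/17,exp ( - 1),2/5, sqrt( 3),4 , 3*sqrt(2), 5,9]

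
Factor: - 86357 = - 86357^1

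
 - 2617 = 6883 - 9500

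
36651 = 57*643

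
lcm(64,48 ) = 192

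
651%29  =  13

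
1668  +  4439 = 6107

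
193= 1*193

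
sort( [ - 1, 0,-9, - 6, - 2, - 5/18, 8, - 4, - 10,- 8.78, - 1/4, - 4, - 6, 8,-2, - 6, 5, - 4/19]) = [ - 10, - 9,  -  8.78, - 6, - 6,- 6, - 4,- 4,-2, - 2, - 1, - 5/18, - 1/4, - 4/19, 0, 5,8,8 ]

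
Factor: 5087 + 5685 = 10772  =  2^2 * 2693^1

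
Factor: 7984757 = 11^1  *101^1*7187^1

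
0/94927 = 0 = 0.00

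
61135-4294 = 56841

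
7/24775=7/24775 = 0.00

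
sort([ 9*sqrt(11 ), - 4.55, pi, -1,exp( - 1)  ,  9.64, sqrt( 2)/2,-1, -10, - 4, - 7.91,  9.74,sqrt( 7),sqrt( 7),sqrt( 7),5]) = [ - 10,-7.91, - 4.55, - 4, - 1, - 1,exp( - 1),sqrt( 2)/2,sqrt( 7 ),sqrt( 7 ),sqrt( 7),pi,5,9.64,9.74, 9 * sqrt(11)]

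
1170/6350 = 117/635 = 0.18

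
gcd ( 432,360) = 72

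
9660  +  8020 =17680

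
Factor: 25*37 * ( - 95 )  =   - 87875 = - 5^3*19^1 *37^1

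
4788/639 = 7 + 35/71= 7.49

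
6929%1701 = 125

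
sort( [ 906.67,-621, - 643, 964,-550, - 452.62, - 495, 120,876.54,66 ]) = [ - 643, - 621,-550,-495,  -  452.62,66, 120,876.54,906.67,964 ]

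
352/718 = 176/359 =0.49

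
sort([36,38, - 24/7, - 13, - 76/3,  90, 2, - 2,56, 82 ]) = [- 76/3, - 13, - 24/7, - 2,  2, 36,38,56, 82, 90 ]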